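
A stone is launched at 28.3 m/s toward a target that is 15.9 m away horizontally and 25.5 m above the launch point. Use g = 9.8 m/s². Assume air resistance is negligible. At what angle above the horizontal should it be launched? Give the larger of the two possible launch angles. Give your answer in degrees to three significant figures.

Trajectory: y = x tanθ − g x² (1 + tan²θ)/(2v₀²). With x = 15.9, y = 25.5, v₀ = 28.3, g = 9.80:
1.547 tan²θ − 15.9 tanθ + (27.05) = 0.
tanθ = [15.9 ± √(15.9² − 4 × 1.547 × (27.05))] / (2 × 1.547) = (15.9 ± 9.245) / 3.093, giving tanθ = 2.151 or 8.128.
θ = 65.07° or 82.99°; the larger is 82.99°.

83.0°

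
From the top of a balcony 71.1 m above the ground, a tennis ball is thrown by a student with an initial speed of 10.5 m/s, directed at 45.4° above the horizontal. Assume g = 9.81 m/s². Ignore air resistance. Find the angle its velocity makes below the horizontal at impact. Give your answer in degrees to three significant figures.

79.0°

vₓ = 10.50 cos 45.4° = 7.373 m/s; v_y0 = 10.50 sin 45.4° = 7.476 m/s.
The projectile lands when y = 71.1 + (7.476) t − ½·9.81·t² = 0. Positive root: t = (7.476 + √(7.476² + 2·9.81·71.1)) / 9.81 = (7.476 + 38.09) / 9.81 = 4.645 s.
At impact: v_y = v_y0 − g t = −38.09 m/s; vₓ = 7.373 m/s.
Angle below horizontal: arctan(|v_y|/vₓ) = arctan(38.09/7.373) = 79.05°.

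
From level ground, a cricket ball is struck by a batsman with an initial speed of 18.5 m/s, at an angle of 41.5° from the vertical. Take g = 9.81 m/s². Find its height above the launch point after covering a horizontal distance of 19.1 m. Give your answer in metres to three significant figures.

Horizontal component vₓ = 18.50 sin 41.5° = 12.26 m/s; vertical v_y0 = 18.50 cos 41.5° = 13.86 m/s.
Time to reach x = 19.1 m: t = x/vₓ = 19.1/12.26 = 1.558 s.
Height: y = v_y0 t − ½ g t² = 13.86 × 1.558 − 4.905 × 1.558² = 21.59 − 11.91 = 9.681 m.

9.68 m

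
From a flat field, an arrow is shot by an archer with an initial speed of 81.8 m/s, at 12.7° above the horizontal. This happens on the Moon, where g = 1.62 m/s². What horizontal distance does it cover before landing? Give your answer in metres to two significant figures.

Horizontal component vₓ = 81.80 cos 12.7° = 79.80 m/s; vertical v_y0 = 81.80 sin 12.7° = 17.98 m/s.
Flight time T = 2 v_y0 / g = 22.20 s.
Range: R = vₓ T = 79.80 × 22.20 = 1772 m.

1800 m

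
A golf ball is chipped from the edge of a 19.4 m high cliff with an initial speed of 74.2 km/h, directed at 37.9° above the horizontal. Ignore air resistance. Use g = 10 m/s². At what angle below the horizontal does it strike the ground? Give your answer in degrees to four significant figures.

55.22°

Convert: 74.2 km/h = 74.2/3.6 = 20.61 m/s.
Resolve: vₓ = 20.61 cos 37.9° = 16.26 m/s and v_y0 = 20.61 sin 37.9° = 12.66 m/s.
Vertical motion (up positive, ground at y = 0): 5.000 t² − (12.66) t − 19.4 = 0, so t = (12.66 + √(12.66² + 2·10.0·19.4)) / 10.0 = (12.66 + 23.42) / 10.0 = 3.608 s.
At impact: v_y = v_y0 − g t = −23.42 m/s; vₓ = 16.26 m/s.
Angle below horizontal: arctan(|v_y|/vₓ) = arctan(23.42/16.26) = 55.22°.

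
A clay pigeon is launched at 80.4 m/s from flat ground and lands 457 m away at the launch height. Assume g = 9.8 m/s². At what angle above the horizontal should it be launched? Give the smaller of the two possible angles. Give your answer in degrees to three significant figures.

R = v₀² sin 2θ / g gives sin 2θ = gR/v₀² = 9.80·457/80.4² = 0.6928.
2θ = 43.85° or 180° − 43.85° = 136.1°, so θ = 21.93° or 68.07°.
The smaller angle is 21.93°.

21.9°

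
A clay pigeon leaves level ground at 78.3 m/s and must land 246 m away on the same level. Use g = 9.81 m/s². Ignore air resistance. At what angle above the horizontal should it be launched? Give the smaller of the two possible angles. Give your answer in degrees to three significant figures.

From R = (v₀²/g) sin 2θ: sin 2θ = 9.81 × 246 / 6130.9 = 0.3936.
2θ = 23.18° or 180° − 23.18° = 156.8°, so θ = 11.59° or 78.41°.
The smaller angle is 11.59°.

11.6°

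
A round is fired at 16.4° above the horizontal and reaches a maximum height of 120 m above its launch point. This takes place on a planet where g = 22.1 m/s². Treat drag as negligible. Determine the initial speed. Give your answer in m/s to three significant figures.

At the peak v_y = 0, so v_y0 = √(2gH) = √(2 × 22.1 × 120) = 72.83 m/s.
v_y0 = v₀ sin θ ⇒ v₀ = 72.83 / sin 16.4° = 257.9 m/s.

258 m/s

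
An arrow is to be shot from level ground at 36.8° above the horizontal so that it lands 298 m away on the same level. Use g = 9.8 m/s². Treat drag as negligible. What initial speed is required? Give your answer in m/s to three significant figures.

Level-ground range: R = v₀² sin(2θ)/g, so v₀ = √(gR / sin 2θ).
v₀ = √(9.80 × 298 / sin 73.60°) = √(2920 / 0.9593) = √3044.3 = 55.17 m/s.

55.2 m/s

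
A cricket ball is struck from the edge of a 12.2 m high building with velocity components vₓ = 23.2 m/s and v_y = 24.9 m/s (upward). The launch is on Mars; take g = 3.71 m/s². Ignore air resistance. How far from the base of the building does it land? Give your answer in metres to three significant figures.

Vertical motion (up positive, ground at y = 0): 1.855 t² − (24.90) t − 12.2 = 0, so t = (24.90 + √(24.90² + 2·3.71·12.2)) / 3.71 = (24.90 + 26.66) / 3.71 = 13.90 s.
Horizontal distance: R = vₓ t = 23.20 × 13.90 = 322.4 m.

322 m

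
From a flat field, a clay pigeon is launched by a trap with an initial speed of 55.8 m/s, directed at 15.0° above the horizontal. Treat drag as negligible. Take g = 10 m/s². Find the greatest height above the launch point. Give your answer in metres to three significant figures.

Components: vₓ = 55.80 cos 15.0° = 53.90 m/s, v_y0 = 55.80 sin 15.0° = 14.44 m/s.
At the apex v_y = 0, so H = v_y0²/(2g) = 14.44²/20.00 = 10.43 m.

10.4 m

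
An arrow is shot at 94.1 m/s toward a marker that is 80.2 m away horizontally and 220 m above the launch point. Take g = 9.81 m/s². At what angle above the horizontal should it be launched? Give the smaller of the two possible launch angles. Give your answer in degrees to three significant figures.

72.9°

Trajectory: y = x tanθ − g x² (1 + tan²θ)/(2v₀²). With x = 80.2, y = 220, v₀ = 94.1, g = 9.81:
3.563 tan²θ − 80.2 tanθ + (223.6) = 0.
tanθ = [80.2 ± √(80.2² − 4 × 3.563 × (223.6))] / (2 × 3.563) = (80.2 ± 56.97) / 7.126, giving tanθ = 3.260 or 19.25.
θ = 72.94° or 87.03°; the smaller is 72.94°.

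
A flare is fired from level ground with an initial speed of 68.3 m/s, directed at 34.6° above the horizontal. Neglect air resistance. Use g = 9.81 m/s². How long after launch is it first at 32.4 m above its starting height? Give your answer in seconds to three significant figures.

Horizontal component vₓ = 68.30 cos 34.6° = 56.22 m/s; vertical v_y0 = 68.30 sin 34.6° = 38.78 m/s.
Height y(t) = 38.78 t − 4.905 t² = 32.4 gives 4.905 t² − 38.78 t + 32.4 = 0.
Quadratic formula: t = (38.78 ± √868.49) / 9.81 = (38.78 ± 29.47) / 9.81 → t = 0.9494 s or 6.958 s.
The first (ascending) time is 0.9494 s.

0.949 s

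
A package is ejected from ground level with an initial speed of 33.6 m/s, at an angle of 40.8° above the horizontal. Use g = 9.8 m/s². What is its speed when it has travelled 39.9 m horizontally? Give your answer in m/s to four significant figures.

Components: vₓ = 33.60 cos 40.8° = 25.44 m/s, v_y0 = 33.60 sin 40.8° = 21.95 m/s.
At x = 39.9 m, t = x/vₓ = 39.9/25.44 = 1.569 s.
Vertical velocity there: v_y = v_y0 − g t = 21.95 − 9.80 × 1.569 = 6.582 m/s.
Speed: √(vₓ² + v_y²) = √(25.44² + 6.582²) = 26.27 m/s.

26.27 m/s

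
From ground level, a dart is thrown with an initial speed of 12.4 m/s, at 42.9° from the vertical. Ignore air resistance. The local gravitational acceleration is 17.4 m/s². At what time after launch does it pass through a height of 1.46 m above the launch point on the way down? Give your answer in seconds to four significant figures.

0.8456 s

Resolve: vₓ = 12.40 sin 42.9° = 8.441 m/s and v_y0 = 12.40 cos 42.9° = 9.084 m/s.
Set y = v_y0 t − ½ g t² = 1.46: 8.700 t² − 9.084 t + 1.46 = 0.
t = [9.084 ± √(9.084² − 2·17.4·1.46)] / 17.4 = (9.084 ± 5.631) / 17.4, so t = 0.1984 s or t = 0.8456 s.
The descending-branch root is 0.8456 s.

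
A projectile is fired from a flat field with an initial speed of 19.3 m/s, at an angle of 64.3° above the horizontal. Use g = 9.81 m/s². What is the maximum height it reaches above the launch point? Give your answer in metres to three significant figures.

Resolve: vₓ = 19.30 cos 64.3° = 8.370 m/s and v_y0 = 19.30 sin 64.3° = 17.39 m/s.
At the apex v_y = 0, so H = v_y0²/(2g) = 17.39²/19.62 = 15.41 m.

15.4 m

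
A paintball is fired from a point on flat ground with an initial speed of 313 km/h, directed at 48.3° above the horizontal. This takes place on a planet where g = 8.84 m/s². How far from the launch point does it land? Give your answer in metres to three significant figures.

849 m

Convert: 313 km/h = 313/3.6 = 86.94 m/s.
Horizontal component vₓ = 86.94 cos 48.3° = 57.84 m/s; vertical v_y0 = 86.94 sin 48.3° = 64.92 m/s.
Time aloft: T = 2 v_y0 / g = 2 × 64.92 / 8.84 = 14.69 s.
Range: R = vₓ T = 57.84 × 14.69 = 849.5 m.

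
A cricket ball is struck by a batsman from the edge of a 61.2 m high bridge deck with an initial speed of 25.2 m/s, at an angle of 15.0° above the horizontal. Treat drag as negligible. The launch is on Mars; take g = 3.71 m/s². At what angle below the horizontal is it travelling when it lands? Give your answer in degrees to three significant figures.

42.5°

vₓ = 25.20 cos 15.0° = 24.34 m/s; v_y0 = 25.20 sin 15.0° = 6.522 m/s.
Vertical motion (up positive, ground at y = 0): 1.855 t² − (6.522) t − 61.2 = 0, so t = (6.522 + √(6.522² + 2·3.71·61.2)) / 3.71 = (6.522 + 22.29) / 3.71 = 7.765 s.
At impact: v_y = v_y0 − g t = −22.29 m/s; vₓ = 24.34 m/s.
Angle below horizontal: arctan(|v_y|/vₓ) = arctan(22.29/24.34) = 42.48°.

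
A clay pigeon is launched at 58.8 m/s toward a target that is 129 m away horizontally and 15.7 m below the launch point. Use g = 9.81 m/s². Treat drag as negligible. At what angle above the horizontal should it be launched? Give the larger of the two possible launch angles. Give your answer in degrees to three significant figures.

79.5°

Trajectory: y = x tanθ − g x² (1 + tan²θ)/(2v₀²). With x = 129, y = −15.7, v₀ = 58.8, g = 9.81:
23.61 tan²θ − 129 tanθ + (7.908) = 0.
tanθ = [129 ± √(129² − 4 × 23.61 × (7.908))] / (2 × 23.61) = (129 ± 126.1) / 47.22, giving tanθ = 0.06201 or 5.402.
θ = 3.548° or 79.51°; the larger is 79.51°.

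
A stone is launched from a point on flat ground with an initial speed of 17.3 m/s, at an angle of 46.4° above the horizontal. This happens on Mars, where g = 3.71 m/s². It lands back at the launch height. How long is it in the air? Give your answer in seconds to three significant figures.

Horizontal component vₓ = 17.30 cos 46.4° = 11.93 m/s; vertical v_y0 = 17.30 sin 46.4° = 12.53 m/s.
Landing at launch height ⇒ T = 2 v_y0 / g = 2 × 12.53 / 3.71 = 6.754 s.

6.75 s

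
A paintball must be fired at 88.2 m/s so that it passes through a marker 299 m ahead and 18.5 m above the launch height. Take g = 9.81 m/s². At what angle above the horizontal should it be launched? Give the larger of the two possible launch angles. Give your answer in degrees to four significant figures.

Trajectory: y = x tanθ − g x² (1 + tan²θ)/(2v₀²). With x = 299, y = 18.5, v₀ = 88.2, g = 9.81:
56.37 tan²θ − 299 tanθ + (74.87) = 0.
tanθ = [299 ± √(299² − 4 × 56.37 × (74.87))] / (2 × 56.37) = (299 ± 269.3) / 112.7, giving tanθ = 0.2635 or 5.041.
θ = 14.76° or 78.78°; the larger is 78.78°.

78.78°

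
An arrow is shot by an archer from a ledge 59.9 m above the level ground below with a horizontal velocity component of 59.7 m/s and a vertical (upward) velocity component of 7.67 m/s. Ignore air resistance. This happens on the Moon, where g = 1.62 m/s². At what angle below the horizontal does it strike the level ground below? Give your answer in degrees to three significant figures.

Vertical motion (up positive, ground at y = 0): 0.8100 t² − (7.670) t − 59.9 = 0, so t = (7.670 + √(7.670² + 2·1.62·59.9)) / 1.62 = (7.670 + 15.90) / 1.62 = 14.55 s.
At impact: v_y = v_y0 − g t = −15.90 m/s; vₓ = 59.70 m/s.
Angle below horizontal: arctan(|v_y|/vₓ) = arctan(15.90/59.70) = 14.92°.

14.9°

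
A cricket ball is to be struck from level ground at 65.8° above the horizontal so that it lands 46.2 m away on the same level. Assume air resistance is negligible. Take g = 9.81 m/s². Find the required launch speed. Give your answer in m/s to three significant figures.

24.6 m/s

Level-ground range: R = v₀² sin(2θ)/g, so v₀ = √(gR / sin 2θ).
v₀ = √(9.81 × 46.2 / sin 131.6°) = √(453.2 / 0.7478) = √606.08 = 24.62 m/s.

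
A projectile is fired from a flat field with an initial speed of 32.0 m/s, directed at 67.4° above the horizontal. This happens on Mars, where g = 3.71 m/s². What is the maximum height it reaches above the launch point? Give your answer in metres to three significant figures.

Components: vₓ = 32.00 cos 67.4° = 12.30 m/s, v_y0 = 32.00 sin 67.4° = 29.54 m/s.
At the apex v_y = 0, so H = v_y0²/(2g) = 29.54²/7.420 = 117.6 m.

118 m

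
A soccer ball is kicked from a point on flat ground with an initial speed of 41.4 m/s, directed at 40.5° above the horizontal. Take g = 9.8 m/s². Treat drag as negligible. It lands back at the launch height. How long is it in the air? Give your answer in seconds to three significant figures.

Horizontal component vₓ = 41.40 cos 40.5° = 31.48 m/s; vertical v_y0 = 41.40 sin 40.5° = 26.89 m/s.
It returns to y = 0 when t = 2 v_y0 / g = 2(26.89)/9.80 = 5.487 s.

5.49 s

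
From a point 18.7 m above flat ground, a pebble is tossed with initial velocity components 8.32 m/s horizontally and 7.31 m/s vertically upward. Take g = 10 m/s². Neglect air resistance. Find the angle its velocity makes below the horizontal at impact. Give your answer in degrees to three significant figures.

With up positive and y = 0 at the ground: y(t) = 18.7 + (7.310) t − 5.000 t². Setting y = 0 and taking the positive root: t = [7.310 + √(7.310² + 2·10.0·18.7)] / 10.0 = (7.310 + 20.67) / 10.0 = 2.798 s.
At impact: v_y = v_y0 − g t = −20.67 m/s; vₓ = 8.320 m/s.
Angle below horizontal: arctan(|v_y|/vₓ) = arctan(20.67/8.320) = 68.08°.

68.1°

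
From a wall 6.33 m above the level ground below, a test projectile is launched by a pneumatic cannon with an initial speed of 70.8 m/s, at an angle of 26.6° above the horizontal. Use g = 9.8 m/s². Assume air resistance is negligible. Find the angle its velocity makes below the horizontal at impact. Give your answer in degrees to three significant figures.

28.0°

Components: vₓ = 70.80 cos 26.6° = 63.31 m/s, v_y0 = 70.80 sin 26.6° = 31.70 m/s.
With up positive and y = 0 at the ground: y(t) = 6.33 + (31.70) t − 4.900 t². Setting y = 0 and taking the positive root: t = [31.70 + √(31.70² + 2·9.80·6.33)] / 9.80 = (31.70 + 33.60) / 9.80 = 6.664 s.
At impact: v_y = v_y0 − g t = −33.60 m/s; vₓ = 63.31 m/s.
Angle below horizontal: arctan(|v_y|/vₓ) = arctan(33.60/63.31) = 27.96°.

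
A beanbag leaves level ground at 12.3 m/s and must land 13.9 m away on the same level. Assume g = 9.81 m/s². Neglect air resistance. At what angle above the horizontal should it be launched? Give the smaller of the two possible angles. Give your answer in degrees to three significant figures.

32.2°

From R = (v₀²/g) sin 2θ: sin 2θ = 9.81 × 13.9 / 151.29 = 0.9013.
2θ = 64.33° or 180° − 64.33° = 115.7°, so θ = 32.17° or 57.83°.
The smaller angle is 32.17°.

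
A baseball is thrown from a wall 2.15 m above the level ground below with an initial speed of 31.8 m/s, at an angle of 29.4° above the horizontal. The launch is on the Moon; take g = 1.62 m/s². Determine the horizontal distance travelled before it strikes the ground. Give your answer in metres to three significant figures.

538 m

Components: vₓ = 31.80 cos 29.4° = 27.70 m/s, v_y0 = 31.80 sin 29.4° = 15.61 m/s.
The projectile lands when y = 2.15 + (15.61) t − ½·1.62·t² = 0. Positive root: t = (15.61 + √(15.61² + 2·1.62·2.15)) / 1.62 = (15.61 + 15.83) / 1.62 = 19.41 s.
Horizontal distance: R = vₓ t = 27.70 × 19.41 = 537.7 m.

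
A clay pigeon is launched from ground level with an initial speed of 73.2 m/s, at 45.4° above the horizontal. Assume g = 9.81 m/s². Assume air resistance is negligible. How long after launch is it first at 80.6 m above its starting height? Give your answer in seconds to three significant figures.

Resolve: vₓ = 73.20 cos 45.4° = 51.40 m/s and v_y0 = 73.20 sin 45.4° = 52.12 m/s.
Set y = v_y0 t − ½ g t² = 80.6: 4.905 t² − 52.12 t + 80.6 = 0.
Quadratic formula: t = (52.12 ± √1135.2) / 9.81 = (52.12 ± 33.69) / 9.81 → t = 1.879 s or 8.747 s.
The first (ascending) time is 1.879 s.

1.88 s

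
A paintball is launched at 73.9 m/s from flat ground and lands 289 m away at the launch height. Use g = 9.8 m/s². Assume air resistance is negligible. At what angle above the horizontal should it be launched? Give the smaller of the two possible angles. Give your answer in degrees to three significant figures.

15.6°

Level-ground range R = v₀² sin(2θ)/g ⇒ sin(2θ) = gR/v₀² = 9.80 × 289 / 73.9² = 0.5186.
2θ = 31.24° or 180° − 31.24° = 148.8°, so θ = 15.62° or 74.38°.
The smaller angle is 15.62°.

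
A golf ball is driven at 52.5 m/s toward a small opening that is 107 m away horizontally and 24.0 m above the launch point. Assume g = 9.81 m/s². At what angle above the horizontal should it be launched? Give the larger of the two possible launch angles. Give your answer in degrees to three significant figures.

78.2°

Trajectory: y = x tanθ − g x² (1 + tan²θ)/(2v₀²). With x = 107, y = 24.0, v₀ = 52.5, g = 9.81:
20.37 tan²θ − 107 tanθ + (44.37) = 0.
tanθ = [107 ± √(107² − 4 × 20.37 × (44.37))] / (2 × 20.37) = (107 ± 88.50) / 40.75, giving tanθ = 0.4540 or 4.798.
θ = 24.42° or 78.23°; the larger is 78.23°.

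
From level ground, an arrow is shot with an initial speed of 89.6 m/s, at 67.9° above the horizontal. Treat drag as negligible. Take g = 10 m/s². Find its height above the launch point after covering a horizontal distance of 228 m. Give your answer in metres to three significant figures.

Components: vₓ = 89.60 cos 67.9° = 33.71 m/s, v_y0 = 89.60 sin 67.9° = 83.02 m/s.
At x = 228 m, t = x/vₓ = 228/33.71 = 6.764 s.
Height: y = v_y0 t − ½ g t² = 83.02 × 6.764 − 5.000 × 6.764² = 561.5 − 228.7 = 332.8 m.

333 m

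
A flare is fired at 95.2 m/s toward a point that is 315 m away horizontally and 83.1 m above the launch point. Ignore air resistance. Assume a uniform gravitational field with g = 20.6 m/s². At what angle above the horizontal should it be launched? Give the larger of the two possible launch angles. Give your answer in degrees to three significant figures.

Trajectory: y = x tanθ − g x² (1 + tan²θ)/(2v₀²). With x = 315, y = 83.1, v₀ = 95.2, g = 20.6:
112.8 tan²θ − 315 tanθ + (195.9) = 0.
tanθ = [315 ± √(315² − 4 × 112.8 × (195.9))] / (2 × 112.8) = (315 ± 104.3) / 225.5, giving tanθ = 0.9343 or 1.859.
θ = 43.05° or 61.72°; the larger is 61.72°.

61.7°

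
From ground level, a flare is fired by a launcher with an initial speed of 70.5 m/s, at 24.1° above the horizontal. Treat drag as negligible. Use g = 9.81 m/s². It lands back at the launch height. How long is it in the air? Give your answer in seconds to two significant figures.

5.9 s

vₓ = 70.50 cos 24.1° = 64.35 m/s; v_y0 = 70.50 sin 24.1° = 28.79 m/s.
Landing at launch height ⇒ T = 2 v_y0 / g = 2 × 28.79 / 9.81 = 5.869 s.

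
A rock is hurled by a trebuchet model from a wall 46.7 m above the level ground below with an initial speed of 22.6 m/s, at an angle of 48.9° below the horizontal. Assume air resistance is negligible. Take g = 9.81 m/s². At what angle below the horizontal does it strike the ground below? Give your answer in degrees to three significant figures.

Components: vₓ = 22.60 cos 48.9° = 14.86 m/s, v_y0 = −17.03 m/s (downward).
Vertical motion (up positive, ground at y = 0): 4.905 t² − (−17.03) t − 46.7 = 0, so t = (−17.03 + √(17.03² + 2·9.81·46.7)) / 9.81 = (−17.03 + 34.73) / 9.81 = 1.804 s.
At impact: v_y = v_y0 − g t = −34.73 m/s; vₓ = 14.86 m/s.
Angle below horizontal: arctan(|v_y|/vₓ) = arctan(34.73/14.86) = 66.84°.

66.8°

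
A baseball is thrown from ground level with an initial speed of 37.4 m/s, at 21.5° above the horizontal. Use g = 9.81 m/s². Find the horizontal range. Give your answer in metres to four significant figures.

97.24 m

vₓ = 37.40 cos 21.5° = 34.80 m/s; v_y0 = 37.40 sin 21.5° = 13.71 m/s.
Flight time T = 2 v_y0 / g = 2.795 s.
Range: R = vₓ T = 34.80 × 2.795 = 97.24 m.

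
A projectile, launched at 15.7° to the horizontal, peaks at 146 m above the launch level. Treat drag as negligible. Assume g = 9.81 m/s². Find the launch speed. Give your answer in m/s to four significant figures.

197.8 m/s

At the peak v_y = 0, so v_y0 = √(2gH) = √(2 × 9.81 × 146) = 53.52 m/s.
v_y0 = v₀ sin θ ⇒ v₀ = 53.52 / sin 15.7° = 197.8 m/s.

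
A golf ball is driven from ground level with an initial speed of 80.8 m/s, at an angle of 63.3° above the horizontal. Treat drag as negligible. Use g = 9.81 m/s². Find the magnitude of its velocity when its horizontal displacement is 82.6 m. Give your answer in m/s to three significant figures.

Horizontal component vₓ = 80.80 cos 63.3° = 36.30 m/s; vertical v_y0 = 80.80 sin 63.3° = 72.18 m/s.
Time to reach x = 82.6 m: t = x/vₓ = 82.6/36.30 = 2.275 s.
Vertical velocity there: v_y = v_y0 − g t = 72.18 − 9.81 × 2.275 = 49.86 m/s.
Speed: √(vₓ² + v_y²) = √(36.30² + 49.86²) = 61.68 m/s.

61.7 m/s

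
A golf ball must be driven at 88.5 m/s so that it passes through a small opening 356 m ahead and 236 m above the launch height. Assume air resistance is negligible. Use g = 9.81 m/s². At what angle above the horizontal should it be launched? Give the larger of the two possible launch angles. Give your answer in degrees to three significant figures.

Trajectory: y = x tanθ − g x² (1 + tan²θ)/(2v₀²). With x = 356, y = 236, v₀ = 88.5, g = 9.81:
79.37 tan²θ − 356 tanθ + (315.4) = 0.
tanθ = [356 ± √(356² − 4 × 79.37 × (315.4))] / (2 × 79.37) = (356 ± 163.1) / 158.7, giving tanθ = 1.215 or 3.270.
θ = 50.54° or 73.00°; the larger is 73.00°.

73.0°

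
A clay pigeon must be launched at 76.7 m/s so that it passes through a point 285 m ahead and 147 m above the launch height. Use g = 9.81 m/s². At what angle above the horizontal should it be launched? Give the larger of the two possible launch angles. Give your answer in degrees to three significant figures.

72.8°

Trajectory: y = x tanθ − g x² (1 + tan²θ)/(2v₀²). With x = 285, y = 147, v₀ = 76.7, g = 9.81:
67.72 tan²θ − 285 tanθ + (214.7) = 0.
tanθ = [285 ± √(285² − 4 × 67.72 × (214.7))] / (2 × 67.72) = (285 ± 151.8) / 135.4, giving tanθ = 0.9831 or 3.225.
θ = 44.51° or 72.77°; the larger is 72.77°.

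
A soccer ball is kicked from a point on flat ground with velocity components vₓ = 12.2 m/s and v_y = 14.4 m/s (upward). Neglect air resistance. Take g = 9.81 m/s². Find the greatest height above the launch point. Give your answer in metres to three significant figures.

10.6 m

Maximum height: H = v_y0² / (2g) = 14.40² / (2 × 9.81) = 10.57 m.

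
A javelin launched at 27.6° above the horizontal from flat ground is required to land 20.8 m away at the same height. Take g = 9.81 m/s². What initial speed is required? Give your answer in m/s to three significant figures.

On level ground R = v₀² sin 2θ / g ⇒ v₀ = √(gR / sin 2θ).
v₀ = √(9.81 × 20.8 / sin 55.20°) = √(204.0 / 0.8211) = √248.49 = 15.76 m/s.

15.8 m/s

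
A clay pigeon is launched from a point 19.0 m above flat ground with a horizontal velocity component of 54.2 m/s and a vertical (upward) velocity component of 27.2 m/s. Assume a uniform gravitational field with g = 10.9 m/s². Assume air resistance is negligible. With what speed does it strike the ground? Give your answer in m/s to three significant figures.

64.0 m/s

The projectile lands when y = 19.0 + (27.20) t − ½·10.9·t² = 0. Positive root: t = (27.20 + √(27.20² + 2·10.9·19.0)) / 10.9 = (27.20 + 33.97) / 10.9 = 5.612 s.
Vertical velocity at impact: v_y = v_y0 − g t = 27.20 − 10.9 × 5.612 = −33.97 m/s.
Speed: |v| = √(vₓ² + v_y²) = √(54.20² + 33.97²) = 63.97 m/s.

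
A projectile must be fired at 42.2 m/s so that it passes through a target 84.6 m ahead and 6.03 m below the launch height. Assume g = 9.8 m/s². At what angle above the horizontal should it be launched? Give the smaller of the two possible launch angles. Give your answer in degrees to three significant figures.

Trajectory: y = x tanθ − g x² (1 + tan²θ)/(2v₀²). With x = 84.6, y = −6.03, v₀ = 42.2, g = 9.80:
19.69 tan²θ − 84.6 tanθ + (13.66) = 0.
tanθ = [84.6 ± √(84.6² − 4 × 19.69 × (13.66))] / (2 × 19.69) = (84.6 ± 77.98) / 39.39, giving tanθ = 0.1681 or 4.128.
θ = 9.541° or 76.38°; the smaller is 9.541°.

9.54°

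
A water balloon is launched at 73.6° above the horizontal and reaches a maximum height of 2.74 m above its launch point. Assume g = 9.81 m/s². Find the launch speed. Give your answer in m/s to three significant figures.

At the peak v_y = 0, so v_y0 = √(2gH) = √(2 × 9.81 × 2.74) = 7.332 m/s.
v_y0 = v₀ sin θ ⇒ v₀ = 7.332 / sin 73.6° = 7.643 m/s.

7.64 m/s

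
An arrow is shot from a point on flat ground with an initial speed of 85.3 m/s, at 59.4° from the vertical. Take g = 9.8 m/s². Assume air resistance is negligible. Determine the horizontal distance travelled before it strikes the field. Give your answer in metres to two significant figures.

650 m

Horizontal component vₓ = 85.30 sin 59.4° = 73.42 m/s; vertical v_y0 = 85.30 cos 59.4° = 43.42 m/s.
Time aloft: T = 2 v_y0 / g = 2 × 43.42 / 9.80 = 8.861 s.
Horizontal distance R = vₓ T = 73.42 × 8.861 = 650.6 m.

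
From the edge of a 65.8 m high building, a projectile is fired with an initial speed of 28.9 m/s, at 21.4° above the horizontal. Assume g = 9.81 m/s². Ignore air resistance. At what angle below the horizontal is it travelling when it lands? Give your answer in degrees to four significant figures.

54.30°

Components: vₓ = 28.90 cos 21.4° = 26.91 m/s, v_y0 = 28.90 sin 21.4° = 10.54 m/s.
The projectile lands when y = 65.8 + (10.54) t − ½·9.81·t² = 0. Positive root: t = (10.54 + √(10.54² + 2·9.81·65.8)) / 9.81 = (10.54 + 37.45) / 9.81 = 4.892 s.
At impact: v_y = v_y0 − g t = −37.45 m/s; vₓ = 26.91 m/s.
Angle below horizontal: arctan(|v_y|/vₓ) = arctan(37.45/26.91) = 54.30°.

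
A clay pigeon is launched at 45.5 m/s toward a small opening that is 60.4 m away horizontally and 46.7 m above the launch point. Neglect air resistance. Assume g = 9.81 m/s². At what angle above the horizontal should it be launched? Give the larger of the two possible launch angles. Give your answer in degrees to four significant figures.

Trajectory: y = x tanθ − g x² (1 + tan²θ)/(2v₀²). With x = 60.4, y = 46.7, v₀ = 45.5, g = 9.81:
8.644 tan²θ − 60.4 tanθ + (55.34) = 0.
tanθ = [60.4 ± √(60.4² − 4 × 8.644 × (55.34))] / (2 × 8.644) = (60.4 ± 41.65) / 17.29, giving tanθ = 1.085 or 5.903.
θ = 47.32° or 80.39°; the larger is 80.39°.

80.39°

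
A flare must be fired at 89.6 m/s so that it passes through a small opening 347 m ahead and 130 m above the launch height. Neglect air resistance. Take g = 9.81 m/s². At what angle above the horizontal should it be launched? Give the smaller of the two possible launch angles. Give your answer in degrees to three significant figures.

34.5°

Trajectory: y = x tanθ − g x² (1 + tan²θ)/(2v₀²). With x = 347, y = 130, v₀ = 89.6, g = 9.81:
73.57 tan²θ − 347 tanθ + (203.6) = 0.
tanθ = [347 ± √(347² − 4 × 73.57 × (203.6))] / (2 × 73.57) = (347 ± 246.0) / 147.1, giving tanθ = 0.6866 or 4.030.
θ = 34.47° or 76.06°; the smaller is 34.47°.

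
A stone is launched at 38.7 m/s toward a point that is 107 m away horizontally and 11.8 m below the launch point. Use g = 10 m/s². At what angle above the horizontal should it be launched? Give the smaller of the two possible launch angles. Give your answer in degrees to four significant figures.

15.31°

Trajectory: y = x tanθ − g x² (1 + tan²θ)/(2v₀²). With x = 107, y = −11.8, v₀ = 38.7, g = 10.0:
38.22 tan²θ − 107 tanθ + (26.42) = 0.
tanθ = [107 ± √(107² − 4 × 38.22 × (26.42))] / (2 × 38.22) = (107 ± 86.08) / 76.44, giving tanθ = 0.2737 or 2.526.
θ = 15.31° or 68.40°; the smaller is 15.31°.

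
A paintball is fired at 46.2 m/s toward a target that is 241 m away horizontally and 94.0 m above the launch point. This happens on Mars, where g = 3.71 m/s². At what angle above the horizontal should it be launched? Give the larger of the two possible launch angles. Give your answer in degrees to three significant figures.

Trajectory: y = x tanθ − g x² (1 + tan²θ)/(2v₀²). With x = 241, y = 94.0, v₀ = 46.2, g = 3.71:
50.48 tan²θ − 241 tanθ + (144.5) = 0.
tanθ = [241 ± √(241² − 4 × 50.48 × (144.5))] / (2 × 50.48) = (241 ± 170.0) / 101.0, giving tanθ = 0.7030 or 4.071.
θ = 35.11° or 76.20°; the larger is 76.20°.

76.2°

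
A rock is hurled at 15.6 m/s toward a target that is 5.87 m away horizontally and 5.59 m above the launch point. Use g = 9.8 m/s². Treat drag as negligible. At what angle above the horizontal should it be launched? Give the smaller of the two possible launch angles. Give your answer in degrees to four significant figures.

Trajectory: y = x tanθ − g x² (1 + tan²θ)/(2v₀²). With x = 5.87, y = 5.59, v₀ = 15.6, g = 9.80:
0.6938 tan²θ − 5.87 tanθ + (6.284) = 0.
tanθ = [5.87 ± √(5.87² − 4 × 0.6938 × (6.284))] / (2 × 0.6938) = (5.87 ± 4.125) / 1.388, giving tanθ = 1.257 or 7.204.
θ = 51.50° or 82.10°; the smaller is 51.50°.

51.50°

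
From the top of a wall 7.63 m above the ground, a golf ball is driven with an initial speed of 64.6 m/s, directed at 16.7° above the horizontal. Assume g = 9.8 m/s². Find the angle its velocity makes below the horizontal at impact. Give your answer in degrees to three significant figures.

19.8°

Components: vₓ = 64.60 cos 16.7° = 61.88 m/s, v_y0 = 64.60 sin 16.7° = 18.56 m/s.
With up positive and y = 0 at the ground: y(t) = 7.63 + (18.56) t − 4.900 t². Setting y = 0 and taking the positive root: t = [18.56 + √(18.56² + 2·9.80·7.63)] / 9.80 = (18.56 + 22.23) / 9.80 = 4.163 s.
At impact: v_y = v_y0 − g t = −22.23 m/s; vₓ = 61.88 m/s.
Angle below horizontal: arctan(|v_y|/vₓ) = arctan(22.23/61.88) = 19.76°.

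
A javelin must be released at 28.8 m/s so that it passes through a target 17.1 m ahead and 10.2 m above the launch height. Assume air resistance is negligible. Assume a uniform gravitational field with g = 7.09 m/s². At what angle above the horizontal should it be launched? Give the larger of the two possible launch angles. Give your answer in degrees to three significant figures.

85.6°

Trajectory: y = x tanθ − g x² (1 + tan²θ)/(2v₀²). With x = 17.1, y = 10.2, v₀ = 28.8, g = 7.09:
1.250 tan²θ − 17.1 tanθ + (11.45) = 0.
tanθ = [17.1 ± √(17.1² − 4 × 1.250 × (11.45))] / (2 × 1.250) = (17.1 ± 15.34) / 2.500, giving tanθ = 0.7060 or 12.98.
θ = 35.22° or 85.59°; the larger is 85.59°.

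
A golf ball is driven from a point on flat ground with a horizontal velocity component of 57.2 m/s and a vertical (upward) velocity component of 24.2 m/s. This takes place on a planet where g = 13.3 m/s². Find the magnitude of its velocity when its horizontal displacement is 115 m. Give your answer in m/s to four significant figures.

57.26 m/s

At x = 115 m, t = x/vₓ = 115/57.20 = 2.010 s.
Vertical velocity there: v_y = v_y0 − g t = 24.20 − 13.3 × 2.010 = −2.540 m/s.
Speed: √(vₓ² + v_y²) = √(57.20² + 2.540²) = 57.26 m/s.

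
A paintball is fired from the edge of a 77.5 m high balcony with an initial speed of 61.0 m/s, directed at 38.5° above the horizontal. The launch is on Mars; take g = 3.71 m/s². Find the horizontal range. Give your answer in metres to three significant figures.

1070 m

Resolve: vₓ = 61.00 cos 38.5° = 47.74 m/s and v_y0 = 61.00 sin 38.5° = 37.97 m/s.
With up positive and y = 0 at the ground: y(t) = 77.5 + (37.97) t − 1.855 t². Setting y = 0 and taking the positive root: t = [37.97 + √(37.97² + 2·3.71·77.5)] / 3.71 = (37.97 + 44.91) / 3.71 = 22.34 s.
Horizontal distance: R = vₓ t = 47.74 × 22.34 = 1067 m.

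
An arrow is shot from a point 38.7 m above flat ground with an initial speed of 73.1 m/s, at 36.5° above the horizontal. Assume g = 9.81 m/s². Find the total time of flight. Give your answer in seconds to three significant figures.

Components: vₓ = 73.10 cos 36.5° = 58.76 m/s, v_y0 = 73.10 sin 36.5° = 43.48 m/s.
With up positive and y = 0 at the ground: y(t) = 38.7 + (43.48) t − 4.905 t². Setting y = 0 and taking the positive root: t = [43.48 + √(43.48² + 2·9.81·38.7)] / 9.81 = (43.48 + 51.48) / 9.81 = 9.680 s.

9.68 s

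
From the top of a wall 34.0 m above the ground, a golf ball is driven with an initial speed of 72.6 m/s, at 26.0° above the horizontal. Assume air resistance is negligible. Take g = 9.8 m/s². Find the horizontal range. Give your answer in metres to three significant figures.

485 m

Horizontal component vₓ = 72.60 cos 26.0° = 65.25 m/s; vertical v_y0 = 72.60 sin 26.0° = 31.83 m/s.
Vertical motion (up positive, ground at y = 0): 4.900 t² − (31.83) t − 34.0 = 0, so t = (31.83 + √(31.83² + 2·9.80·34.0)) / 9.80 = (31.83 + 40.98) / 9.80 = 7.429 s.
Horizontal distance: R = vₓ t = 65.25 × 7.429 = 484.8 m.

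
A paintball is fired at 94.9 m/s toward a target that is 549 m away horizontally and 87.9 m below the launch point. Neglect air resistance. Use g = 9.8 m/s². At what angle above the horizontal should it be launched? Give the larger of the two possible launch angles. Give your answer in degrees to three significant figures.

Trajectory: y = x tanθ − g x² (1 + tan²θ)/(2v₀²). With x = 549, y = −87.9, v₀ = 94.9, g = 9.80:
164.0 tan²θ − 549 tanθ + (76.09) = 0.
tanθ = [549 ± √(549² − 4 × 164.0 × (76.09))] / (2 × 164.0) = (549 ± 501.5) / 328.0, giving tanθ = 0.1449 or 3.203.
θ = 8.242° or 72.66°; the larger is 72.66°.

72.7°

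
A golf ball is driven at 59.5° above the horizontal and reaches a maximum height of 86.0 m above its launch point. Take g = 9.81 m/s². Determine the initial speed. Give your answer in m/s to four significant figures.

47.67 m/s

At the peak v_y = 0, so v_y0 = √(2gH) = √(2 × 9.81 × 86.0) = 41.08 m/s.
v_y0 = v₀ sin θ ⇒ v₀ = 41.08 / sin 59.5° = 47.67 m/s.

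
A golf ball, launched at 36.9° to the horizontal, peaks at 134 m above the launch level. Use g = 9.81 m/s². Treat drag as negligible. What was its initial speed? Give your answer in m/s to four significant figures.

85.40 m/s

At the peak v_y = 0, so v_y0 = √(2gH) = √(2 × 9.81 × 134) = 51.27 m/s.
v_y0 = v₀ sin θ ⇒ v₀ = 51.27 / sin 36.9° = 85.40 m/s.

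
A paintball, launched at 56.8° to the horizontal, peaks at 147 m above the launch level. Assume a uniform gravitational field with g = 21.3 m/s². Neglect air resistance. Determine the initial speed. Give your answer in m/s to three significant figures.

94.6 m/s

At the peak v_y = 0, so v_y0 = √(2gH) = √(2 × 21.3 × 147) = 79.13 m/s.
v_y0 = v₀ sin θ ⇒ v₀ = 79.13 / sin 56.8° = 94.57 m/s.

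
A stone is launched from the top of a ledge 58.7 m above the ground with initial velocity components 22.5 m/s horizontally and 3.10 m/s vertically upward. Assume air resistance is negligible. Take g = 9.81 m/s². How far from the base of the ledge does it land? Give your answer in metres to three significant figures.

85.3 m

Vertical motion (up positive, ground at y = 0): 4.905 t² − (3.100) t − 58.7 = 0, so t = (3.100 + √(3.100² + 2·9.81·58.7)) / 9.81 = (3.100 + 34.08) / 9.81 = 3.790 s.
Horizontal distance: R = vₓ t = 22.50 × 3.790 = 85.27 m.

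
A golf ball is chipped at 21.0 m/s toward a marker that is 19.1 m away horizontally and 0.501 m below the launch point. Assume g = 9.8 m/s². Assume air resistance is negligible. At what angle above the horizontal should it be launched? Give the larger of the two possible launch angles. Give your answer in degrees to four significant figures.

77.52°

Trajectory: y = x tanθ − g x² (1 + tan²θ)/(2v₀²). With x = 19.1, y = −0.501, v₀ = 21.0, g = 9.80:
4.053 tan²θ − 19.1 tanθ + (3.552) = 0.
tanθ = [19.1 ± √(19.1² − 4 × 4.053 × (3.552))] / (2 × 4.053) = (19.1 ± 17.53) / 8.107, giving tanθ = 0.1940 or 4.518.
θ = 10.98° or 77.52°; the larger is 77.52°.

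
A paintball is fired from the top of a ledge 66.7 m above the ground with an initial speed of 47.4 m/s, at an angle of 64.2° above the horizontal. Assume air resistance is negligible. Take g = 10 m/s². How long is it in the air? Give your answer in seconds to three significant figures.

Resolve: vₓ = 47.40 cos 64.2° = 20.63 m/s and v_y0 = 47.40 sin 64.2° = 42.68 m/s.
The projectile lands when y = 66.7 + (42.68) t − ½·10.0·t² = 0. Positive root: t = (42.68 + √(42.68² + 2·10.0·66.7)) / 10.0 = (42.68 + 56.17) / 10.0 = 9.885 s.

9.88 s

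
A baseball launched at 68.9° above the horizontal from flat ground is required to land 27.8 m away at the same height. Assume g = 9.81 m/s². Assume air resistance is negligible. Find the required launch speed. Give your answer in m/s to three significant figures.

Level-ground range: R = v₀² sin(2θ)/g, so v₀ = √(gR / sin 2θ).
v₀ = √(9.81 × 27.8 / sin 137.8°) = √(272.7 / 0.6717) = √406.00 = 20.15 m/s.

20.1 m/s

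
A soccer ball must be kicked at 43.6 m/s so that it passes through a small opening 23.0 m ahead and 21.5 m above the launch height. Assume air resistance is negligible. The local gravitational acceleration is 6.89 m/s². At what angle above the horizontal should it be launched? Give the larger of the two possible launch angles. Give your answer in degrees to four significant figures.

Trajectory: y = x tanθ − g x² (1 + tan²θ)/(2v₀²). With x = 23.0, y = 21.5, v₀ = 43.6, g = 6.89:
0.9587 tan²θ − 23.0 tanθ + (22.46) = 0.
tanθ = [23.0 ± √(23.0² − 4 × 0.9587 × (22.46))] / (2 × 0.9587) = (23.0 ± 21.04) / 1.917, giving tanθ = 1.020 or 22.97.
θ = 45.56° or 87.51°; the larger is 87.51°.

87.51°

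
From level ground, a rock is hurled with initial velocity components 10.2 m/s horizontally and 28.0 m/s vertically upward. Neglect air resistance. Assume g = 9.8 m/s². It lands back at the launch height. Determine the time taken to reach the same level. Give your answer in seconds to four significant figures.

5.714 s

It returns to y = 0 when t = 2 v_y0 / g = 2(28.00)/9.80 = 5.714 s.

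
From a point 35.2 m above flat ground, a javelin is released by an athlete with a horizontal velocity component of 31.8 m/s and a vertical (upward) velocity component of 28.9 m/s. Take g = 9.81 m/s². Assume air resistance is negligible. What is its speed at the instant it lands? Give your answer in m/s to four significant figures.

The projectile lands when y = 35.2 + (28.90) t − ½·9.81·t² = 0. Positive root: t = (28.90 + √(28.90² + 2·9.81·35.2)) / 9.81 = (28.90 + 39.06) / 9.81 = 6.928 s.
Vertical velocity at impact: v_y = v_y0 − g t = 28.90 − 9.81 × 6.928 = −39.06 m/s.
Speed: |v| = √(vₓ² + v_y²) = √(31.80² + 39.06²) = 50.37 m/s.

50.37 m/s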